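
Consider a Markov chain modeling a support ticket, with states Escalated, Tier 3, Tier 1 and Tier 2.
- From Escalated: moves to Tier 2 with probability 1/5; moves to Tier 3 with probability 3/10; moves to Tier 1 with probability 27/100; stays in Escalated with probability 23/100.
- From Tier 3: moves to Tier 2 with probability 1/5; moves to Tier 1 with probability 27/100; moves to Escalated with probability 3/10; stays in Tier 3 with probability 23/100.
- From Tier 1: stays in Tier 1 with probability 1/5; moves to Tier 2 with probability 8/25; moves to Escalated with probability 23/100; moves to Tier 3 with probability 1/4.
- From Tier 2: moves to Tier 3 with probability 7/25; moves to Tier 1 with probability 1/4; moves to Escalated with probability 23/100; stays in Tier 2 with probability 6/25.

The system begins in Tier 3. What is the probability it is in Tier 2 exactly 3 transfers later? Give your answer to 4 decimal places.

0.2393

Propagate the distribution vector 3 transfers from Tier 3.
After 0 transfers: (0.0000, 1.0000, 0.0000, 0.0000)
After 1 transfer: (0.3000, 0.2300, 0.2700, 0.2000)
After 2 transfers: (0.2461, 0.2664, 0.2471, 0.2404)
After 3 transfers: (0.2486, 0.2642, 0.2479, 0.2393)
P(in Tier 2 after 3 transfers) = 0.2393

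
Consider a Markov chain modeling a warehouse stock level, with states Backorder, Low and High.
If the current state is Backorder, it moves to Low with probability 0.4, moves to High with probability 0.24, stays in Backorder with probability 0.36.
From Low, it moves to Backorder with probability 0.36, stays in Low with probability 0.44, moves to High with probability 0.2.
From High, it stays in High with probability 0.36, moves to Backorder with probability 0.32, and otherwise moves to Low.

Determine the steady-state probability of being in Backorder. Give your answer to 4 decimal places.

Let the stationary distribution be π with π = πP and π_1 + π_2 + π_3 = 1.
π_1 = 0.36·π_1 + 0.36·π_2 + 0.32·π_3
π_2 = 0.4·π_1 + 0.44·π_2 + 0.32·π_3
Solving with the normalization constraint gives π = (0.3498, 0.3954, 0.2548).
So the stationary probability of Backorder is 0.3498.

0.3498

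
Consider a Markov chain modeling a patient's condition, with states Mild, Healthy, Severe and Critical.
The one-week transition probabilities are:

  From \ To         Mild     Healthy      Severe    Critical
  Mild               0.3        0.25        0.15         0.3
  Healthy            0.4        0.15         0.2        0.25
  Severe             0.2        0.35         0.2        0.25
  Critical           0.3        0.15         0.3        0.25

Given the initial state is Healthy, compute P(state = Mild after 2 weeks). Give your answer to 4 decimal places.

0.2950

Propagate the distribution vector 2 weeks from Healthy.
After 0 weeks: (0.0000, 1.0000, 0.0000, 0.0000)
After 1 week: (0.4000, 0.1500, 0.2000, 0.2500)
After 2 weeks: (0.2950, 0.2300, 0.2050, 0.2700)
P(in Mild after 2 weeks) = 0.2950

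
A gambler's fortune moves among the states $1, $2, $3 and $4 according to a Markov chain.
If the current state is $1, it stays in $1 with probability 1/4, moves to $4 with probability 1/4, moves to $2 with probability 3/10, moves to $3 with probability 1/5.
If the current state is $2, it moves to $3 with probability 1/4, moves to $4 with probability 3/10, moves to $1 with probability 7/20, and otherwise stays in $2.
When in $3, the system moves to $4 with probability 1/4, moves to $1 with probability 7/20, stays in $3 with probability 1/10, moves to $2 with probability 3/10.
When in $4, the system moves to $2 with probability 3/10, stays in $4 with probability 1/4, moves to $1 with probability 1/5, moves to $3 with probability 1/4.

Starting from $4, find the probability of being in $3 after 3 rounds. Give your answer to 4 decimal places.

0.2050

Propagate the distribution vector 3 rounds from $4.
After 0 rounds: (0.0000, 0.0000, 0.0000, 1.0000)
After 1 round: (0.2000, 0.3000, 0.2500, 0.2500)
After 2 rounds: (0.2925, 0.2400, 0.2025, 0.2650)
After 3 rounds: (0.2810, 0.2520, 0.2050, 0.2620)
P(in $3 after 3 rounds) = 0.2050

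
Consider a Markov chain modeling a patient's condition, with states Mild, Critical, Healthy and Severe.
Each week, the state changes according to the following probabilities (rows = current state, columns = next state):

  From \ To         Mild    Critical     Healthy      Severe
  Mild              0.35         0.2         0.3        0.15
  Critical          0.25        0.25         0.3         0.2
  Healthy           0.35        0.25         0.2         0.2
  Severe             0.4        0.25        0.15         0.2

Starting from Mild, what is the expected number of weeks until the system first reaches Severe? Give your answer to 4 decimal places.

Let t(s) be the expected number of weeks to first reach Severe from state s, with t(Severe) = 0. Conditioning on the first week:
t(Mild) = 1 + 0.35·t(Mild) + 0.2·t(Critical) + 0.3·t(Healthy)
t(Critical) = 1 + 0.25·t(Mild) + 0.25·t(Critical) + 0.3·t(Healthy)
t(Healthy) = 1 + 0.35·t(Mild) + 0.25·t(Critical) + 0.2·t(Healthy)
Solving: t(Mild) = 5.7182, t(Critical) = 5.4172, t(Healthy) = 5.4446.
Expected weeks from Mild to Severe: 5.7182.

5.7182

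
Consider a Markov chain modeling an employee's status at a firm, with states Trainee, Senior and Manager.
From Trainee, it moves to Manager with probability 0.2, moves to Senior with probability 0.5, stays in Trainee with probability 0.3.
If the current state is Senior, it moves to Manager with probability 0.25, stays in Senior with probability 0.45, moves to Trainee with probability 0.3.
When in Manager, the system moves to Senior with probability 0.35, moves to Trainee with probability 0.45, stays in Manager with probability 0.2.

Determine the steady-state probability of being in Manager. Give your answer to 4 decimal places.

Let the stationary distribution be π with π = πP and π_1 + π_2 + π_3 = 1.
π_1 = 0.3·π_1 + 0.3·π_2 + 0.45·π_3
π_2 = 0.5·π_1 + 0.45·π_2 + 0.35·π_3
Solving with the normalization constraint gives π = (0.3333, 0.4444, 0.2222).
So the stationary probability of Manager is 0.2222.

0.2222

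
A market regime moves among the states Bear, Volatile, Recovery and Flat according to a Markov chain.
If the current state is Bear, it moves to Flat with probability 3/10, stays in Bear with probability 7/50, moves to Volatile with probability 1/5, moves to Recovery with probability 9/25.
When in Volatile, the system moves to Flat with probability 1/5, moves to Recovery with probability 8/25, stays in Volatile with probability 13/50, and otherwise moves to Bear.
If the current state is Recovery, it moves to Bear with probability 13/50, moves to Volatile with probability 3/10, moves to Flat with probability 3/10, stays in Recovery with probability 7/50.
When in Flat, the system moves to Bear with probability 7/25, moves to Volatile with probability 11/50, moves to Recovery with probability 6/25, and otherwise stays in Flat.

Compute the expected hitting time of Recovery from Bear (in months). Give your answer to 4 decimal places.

Let t(s) be the expected number of months to first reach Recovery from state s, with t(Recovery) = 0. Conditioning on the first month:
t(Bear) = 1 + 0.14·t(Bear) + 0.2·t(Volatile) + 0.3·t(Flat)
t(Volatile) = 1 + 0.22·t(Bear) + 0.26·t(Volatile) + 0.2·t(Flat)
t(Flat) = 1 + 0.28·t(Bear) + 0.22·t(Volatile) + 0.26·t(Flat)
Solving: t(Bear) = 3.1332, t(Volatile) = 3.2278, t(Flat) = 3.4965.
Expected months from Bear to Recovery: 3.1332.

3.1332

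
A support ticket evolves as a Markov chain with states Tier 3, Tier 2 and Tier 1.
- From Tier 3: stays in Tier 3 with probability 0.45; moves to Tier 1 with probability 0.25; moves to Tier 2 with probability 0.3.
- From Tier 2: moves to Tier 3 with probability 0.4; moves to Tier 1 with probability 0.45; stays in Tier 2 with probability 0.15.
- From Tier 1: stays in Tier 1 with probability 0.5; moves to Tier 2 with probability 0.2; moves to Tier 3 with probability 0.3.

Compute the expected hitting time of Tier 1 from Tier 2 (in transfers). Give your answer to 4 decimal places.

2.7338

Let t(s) be the expected number of transfers to first reach Tier 1 from state s, with t(Tier 1) = 0. Conditioning on the first transfer:
t(Tier 3) = 1 + 0.45·t(Tier 3) + 0.3·t(Tier 2)
t(Tier 2) = 1 + 0.4·t(Tier 3) + 0.15·t(Tier 2)
Solving: t(Tier 3) = 3.3094, t(Tier 2) = 2.7338.
Expected transfers from Tier 2 to Tier 1: 2.7338.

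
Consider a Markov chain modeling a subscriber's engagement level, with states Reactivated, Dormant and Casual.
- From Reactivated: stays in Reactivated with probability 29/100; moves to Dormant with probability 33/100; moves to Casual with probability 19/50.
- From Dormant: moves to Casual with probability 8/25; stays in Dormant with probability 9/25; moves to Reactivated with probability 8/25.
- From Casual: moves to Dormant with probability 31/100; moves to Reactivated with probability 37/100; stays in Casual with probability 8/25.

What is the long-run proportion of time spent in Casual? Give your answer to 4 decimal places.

0.3396

Let the stationary distribution be π with π = πP and π_1 + π_2 + π_3 = 1.
π_1 = 0.29·π_1 + 0.32·π_2 + 0.37·π_3
π_2 = 0.33·π_1 + 0.36·π_2 + 0.31·π_3
Solving with the normalization constraint gives π = (0.3272, 0.3332, 0.3396).
So the stationary probability of Casual is 0.3396.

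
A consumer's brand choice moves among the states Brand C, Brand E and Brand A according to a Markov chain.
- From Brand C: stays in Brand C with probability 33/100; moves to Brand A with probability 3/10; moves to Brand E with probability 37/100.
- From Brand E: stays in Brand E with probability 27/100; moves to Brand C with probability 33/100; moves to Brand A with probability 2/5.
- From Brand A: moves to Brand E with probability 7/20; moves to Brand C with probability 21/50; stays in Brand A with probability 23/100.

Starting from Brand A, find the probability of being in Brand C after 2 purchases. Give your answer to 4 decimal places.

Sum over the intermediate state after 1 purchase:
P = P(Brand A→Brand C)·P(Brand C→Brand C) + P(Brand A→Brand E)·P(Brand E→Brand C) + P(Brand A→Brand A)·P(Brand A→Brand C)
  = 0.42×0.33 + 0.35×0.33 + 0.23×0.42
  = 0.1386 + 0.1155 + 0.0966 = 0.3507

0.3507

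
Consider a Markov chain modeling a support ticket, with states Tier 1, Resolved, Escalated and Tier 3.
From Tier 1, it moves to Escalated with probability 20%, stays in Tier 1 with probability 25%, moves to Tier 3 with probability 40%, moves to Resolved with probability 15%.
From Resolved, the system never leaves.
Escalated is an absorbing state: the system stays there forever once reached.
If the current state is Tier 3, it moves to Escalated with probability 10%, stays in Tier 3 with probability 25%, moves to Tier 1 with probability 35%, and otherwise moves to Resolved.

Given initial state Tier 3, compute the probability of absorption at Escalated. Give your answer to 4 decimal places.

0.3432

Let h(s) be the probability of absorption at Escalated starting from transient state s. Then h(Escalated) = 1 and h(Resolved) = 0. By first-step analysis:
h(Tier 1) = 0.25·h(Tier 1) + 0.15·0 + 0.2·1 + 0.4·h(Tier 3)
h(Tier 3) = 0.35·h(Tier 1) + 0.3·0 + 0.1·1 + 0.25·h(Tier 3)
Solving: h(Tier 1) = 0.4497, h(Tier 3) = 0.3432.
Starting from Tier 3, the probability is 0.3432.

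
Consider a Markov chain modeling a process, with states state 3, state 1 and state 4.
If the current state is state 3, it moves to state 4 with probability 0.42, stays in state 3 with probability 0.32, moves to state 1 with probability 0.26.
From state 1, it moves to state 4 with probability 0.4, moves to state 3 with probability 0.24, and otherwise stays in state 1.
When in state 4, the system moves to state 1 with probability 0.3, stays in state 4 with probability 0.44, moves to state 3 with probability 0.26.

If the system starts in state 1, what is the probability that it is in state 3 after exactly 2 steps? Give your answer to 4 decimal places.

0.2672

Sum over the intermediate state after 1 step:
P = P(state 1→state 3)·P(state 3→state 3) + P(state 1→state 1)·P(state 1→state 3) + P(state 1→state 4)·P(state 4→state 3)
  = 0.24×0.32 + 0.36×0.24 + 0.4×0.26
  = 0.0768 + 0.0864 + 0.1040 = 0.2672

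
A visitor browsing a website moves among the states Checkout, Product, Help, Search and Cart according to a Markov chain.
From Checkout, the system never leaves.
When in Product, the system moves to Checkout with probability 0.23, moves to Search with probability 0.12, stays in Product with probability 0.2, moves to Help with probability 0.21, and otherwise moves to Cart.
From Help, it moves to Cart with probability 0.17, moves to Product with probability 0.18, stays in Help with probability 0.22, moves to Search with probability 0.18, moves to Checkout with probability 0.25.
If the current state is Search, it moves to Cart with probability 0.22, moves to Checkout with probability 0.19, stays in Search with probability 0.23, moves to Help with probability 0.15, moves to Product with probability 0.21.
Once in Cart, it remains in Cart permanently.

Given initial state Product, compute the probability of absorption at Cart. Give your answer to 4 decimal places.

Let h(s) be the probability of absorption at Cart starting from transient state s. Then h(Cart) = 1 and h(Checkout) = 0. By first-step analysis:
h(Product) = 0.23·0 + 0.2·h(Product) + 0.21·h(Help) + 0.12·h(Search) + 0.24·1
h(Help) = 0.25·0 + 0.18·h(Product) + 0.22·h(Help) + 0.18·h(Search) + 0.17·1
h(Search) = 0.19·0 + 0.21·h(Product) + 0.15·h(Help) + 0.23·h(Search) + 0.22·1
Solving: h(Product) = 0.4941, h(Help) = 0.4492, h(Search) = 0.5080.
Starting from Product, the probability is 0.4941.

0.4941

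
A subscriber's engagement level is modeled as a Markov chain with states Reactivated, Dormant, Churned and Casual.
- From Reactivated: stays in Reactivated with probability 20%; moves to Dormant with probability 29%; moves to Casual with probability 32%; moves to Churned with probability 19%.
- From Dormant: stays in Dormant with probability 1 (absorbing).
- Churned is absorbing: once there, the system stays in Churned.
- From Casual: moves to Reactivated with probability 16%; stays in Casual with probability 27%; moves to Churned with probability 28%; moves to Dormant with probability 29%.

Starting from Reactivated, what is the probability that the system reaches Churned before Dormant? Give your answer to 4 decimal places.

0.4285

Let h(s) be the probability of absorption at Churned starting from transient state s. Then h(Churned) = 1 and h(Dormant) = 0. By first-step analysis:
h(Reactivated) = 0.2·h(Reactivated) + 0.29·0 + 0.19·1 + 0.32·h(Casual)
h(Casual) = 0.16·h(Reactivated) + 0.29·0 + 0.28·1 + 0.27·h(Casual)
Solving: h(Reactivated) = 0.4285, h(Casual) = 0.4775.
Starting from Reactivated, the probability is 0.4285.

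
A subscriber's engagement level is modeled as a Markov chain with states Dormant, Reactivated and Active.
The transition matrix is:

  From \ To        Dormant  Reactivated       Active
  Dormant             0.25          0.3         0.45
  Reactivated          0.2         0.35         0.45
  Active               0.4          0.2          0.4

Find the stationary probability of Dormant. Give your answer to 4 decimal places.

Let the stationary distribution be π with π = πP and π_1 + π_2 + π_3 = 1.
π_1 = 0.25·π_1 + 0.2·π_2 + 0.4·π_3
π_2 = 0.3·π_1 + 0.35·π_2 + 0.2·π_3
Solving with the normalization constraint gives π = (0.3008, 0.2707, 0.4286).
So the stationary probability of Dormant is 0.3008.

0.3008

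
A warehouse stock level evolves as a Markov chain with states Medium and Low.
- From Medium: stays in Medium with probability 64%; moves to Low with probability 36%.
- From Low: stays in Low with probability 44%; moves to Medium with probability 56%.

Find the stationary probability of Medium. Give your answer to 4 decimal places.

Let the stationary distribution be π with π = πP and π_1 + π_2 = 1.
π_1 = 0.64·π_1 + 0.56·π_2
Solving with the normalization constraint gives π = (0.6087, 0.3913).
So the stationary probability of Medium is 0.6087.

0.6087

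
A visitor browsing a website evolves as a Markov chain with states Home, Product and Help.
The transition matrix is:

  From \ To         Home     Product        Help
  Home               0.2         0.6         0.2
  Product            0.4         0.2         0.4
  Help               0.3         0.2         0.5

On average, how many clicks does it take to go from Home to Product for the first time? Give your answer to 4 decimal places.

2.0588

Let t(s) be the expected number of clicks to first reach Product from state s, with t(Product) = 0. Conditioning on the first click:
t(Home) = 1 + 0.2·t(Home) + 0.2·t(Help)
t(Help) = 1 + 0.3·t(Home) + 0.5·t(Help)
Solving: t(Home) = 2.0588, t(Help) = 3.2353.
Expected clicks from Home to Product: 2.0588.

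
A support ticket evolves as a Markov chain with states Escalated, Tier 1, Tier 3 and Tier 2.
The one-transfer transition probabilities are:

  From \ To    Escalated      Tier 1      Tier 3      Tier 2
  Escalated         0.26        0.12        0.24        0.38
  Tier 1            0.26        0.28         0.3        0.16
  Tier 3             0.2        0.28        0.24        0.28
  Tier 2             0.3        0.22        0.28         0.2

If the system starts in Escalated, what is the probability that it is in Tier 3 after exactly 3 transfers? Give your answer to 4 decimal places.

0.2634

Propagate the distribution vector 3 transfers from Escalated.
After 0 transfers: (1.0000, 0.0000, 0.0000, 0.0000)
After 1 transfer: (0.2600, 0.1200, 0.2400, 0.3800)
After 2 transfers: (0.2608, 0.2156, 0.2624, 0.2612)
After 3 transfers: (0.2547, 0.2226, 0.2634, 0.2593)
P(in Tier 3 after 3 transfers) = 0.2634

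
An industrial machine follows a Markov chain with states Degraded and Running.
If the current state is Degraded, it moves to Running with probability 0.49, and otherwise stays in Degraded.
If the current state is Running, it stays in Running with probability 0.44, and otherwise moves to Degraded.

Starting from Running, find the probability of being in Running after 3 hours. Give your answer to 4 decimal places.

0.4666

Propagate the distribution vector 3 hours from Running.
After 0 hours: (0.0000, 1.0000)
After 1 hour: (0.5600, 0.4400)
After 2 hours: (0.5320, 0.4680)
After 3 hours: (0.5334, 0.4666)
P(in Running after 3 hours) = 0.4666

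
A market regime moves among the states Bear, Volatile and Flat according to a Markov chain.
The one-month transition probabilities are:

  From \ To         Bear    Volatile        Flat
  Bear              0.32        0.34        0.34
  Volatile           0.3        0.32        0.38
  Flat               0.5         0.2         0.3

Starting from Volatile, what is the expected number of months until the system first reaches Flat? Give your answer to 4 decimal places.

Let t(s) be the expected number of months to first reach Flat from state s, with t(Flat) = 0. Conditioning on the first month:
t(Bear) = 1 + 0.32·t(Bear) + 0.34·t(Volatile)
t(Volatile) = 1 + 0.3·t(Bear) + 0.32·t(Volatile)
Solving: t(Bear) = 2.8302, t(Volatile) = 2.7192.
Expected months from Volatile to Flat: 2.7192.

2.7192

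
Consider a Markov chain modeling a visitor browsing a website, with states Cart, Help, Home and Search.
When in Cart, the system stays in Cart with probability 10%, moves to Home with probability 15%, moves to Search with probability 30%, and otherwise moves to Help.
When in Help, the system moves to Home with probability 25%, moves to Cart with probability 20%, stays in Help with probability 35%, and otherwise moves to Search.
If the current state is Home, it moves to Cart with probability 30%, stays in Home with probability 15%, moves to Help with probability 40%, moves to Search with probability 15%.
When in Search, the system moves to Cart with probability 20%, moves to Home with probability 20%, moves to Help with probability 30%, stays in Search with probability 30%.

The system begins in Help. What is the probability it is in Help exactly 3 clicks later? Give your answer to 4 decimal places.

0.3689

Propagate the distribution vector 3 clicks from Help.
After 0 clicks: (0.0000, 1.0000, 0.0000, 0.0000)
After 1 click: (0.2000, 0.3500, 0.2500, 0.2000)
After 2 clicks: (0.2050, 0.3725, 0.1950, 0.2275)
After 3 clicks: (0.1990, 0.3689, 0.1986, 0.2335)
P(in Help after 3 clicks) = 0.3689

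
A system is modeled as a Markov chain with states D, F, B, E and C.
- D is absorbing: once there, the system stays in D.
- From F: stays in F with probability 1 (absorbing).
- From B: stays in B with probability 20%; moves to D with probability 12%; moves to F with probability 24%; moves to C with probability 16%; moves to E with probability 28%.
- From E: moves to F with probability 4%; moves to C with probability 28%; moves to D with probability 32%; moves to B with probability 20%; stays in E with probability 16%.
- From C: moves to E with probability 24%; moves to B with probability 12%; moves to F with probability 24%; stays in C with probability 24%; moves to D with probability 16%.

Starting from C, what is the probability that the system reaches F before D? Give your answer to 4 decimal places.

Let h(s) be the probability of absorption at F starting from transient state s. Then h(F) = 1 and h(D) = 0. By first-step analysis:
h(B) = 0.12·0 + 0.24·1 + 0.2·h(B) + 0.28·h(E) + 0.16·h(C)
h(E) = 0.32·0 + 0.04·1 + 0.2·h(B) + 0.16·h(E) + 0.28·h(C)
h(C) = 0.16·0 + 0.24·1 + 0.12·h(B) + 0.24·h(E) + 0.24·h(C)
Solving: h(B) = 0.5200, h(E) = 0.3398, h(C) = 0.5052.
Starting from C, the probability is 0.5052.

0.5052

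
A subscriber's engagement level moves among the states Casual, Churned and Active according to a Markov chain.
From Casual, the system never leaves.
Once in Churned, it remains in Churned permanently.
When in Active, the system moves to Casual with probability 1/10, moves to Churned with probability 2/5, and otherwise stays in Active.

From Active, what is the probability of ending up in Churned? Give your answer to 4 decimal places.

0.8000

Let h(s) be the probability of absorption at Churned starting from transient state s. Then h(Churned) = 1 and h(Casual) = 0. By first-step analysis:
h(Active) = 0.1·0 + 0.4·1 + 0.5·h(Active)
Solving: h(Active) = 0.8000.
Starting from Active, the probability is 0.8000.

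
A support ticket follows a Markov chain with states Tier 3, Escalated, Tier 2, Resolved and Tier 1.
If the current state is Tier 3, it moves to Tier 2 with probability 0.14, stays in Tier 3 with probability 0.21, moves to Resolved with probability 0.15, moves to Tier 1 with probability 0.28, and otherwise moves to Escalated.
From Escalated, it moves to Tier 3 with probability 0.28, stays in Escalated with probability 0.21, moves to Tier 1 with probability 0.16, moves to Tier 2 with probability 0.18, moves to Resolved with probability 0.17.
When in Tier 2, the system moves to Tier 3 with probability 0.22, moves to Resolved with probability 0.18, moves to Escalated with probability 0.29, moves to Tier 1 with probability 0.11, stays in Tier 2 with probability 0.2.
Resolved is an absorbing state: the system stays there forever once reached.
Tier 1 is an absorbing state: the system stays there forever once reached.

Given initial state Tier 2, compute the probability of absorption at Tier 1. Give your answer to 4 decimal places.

Let h(s) be the probability of absorption at Tier 1 starting from transient state s. Then h(Tier 1) = 1 and h(Resolved) = 0. By first-step analysis:
h(Tier 3) = 0.21·h(Tier 3) + 0.22·h(Escalated) + 0.14·h(Tier 2) + 0.15·0 + 0.28·1
h(Escalated) = 0.28·h(Tier 3) + 0.21·h(Escalated) + 0.18·h(Tier 2) + 0.17·0 + 0.16·1
h(Tier 2) = 0.22·h(Tier 3) + 0.29·h(Escalated) + 0.2·h(Tier 2) + 0.18·0 + 0.11·1
Solving: h(Tier 3) = 0.5860, h(Escalated) = 0.5214, h(Tier 2) = 0.4876.
Starting from Tier 2, the probability is 0.4876.

0.4876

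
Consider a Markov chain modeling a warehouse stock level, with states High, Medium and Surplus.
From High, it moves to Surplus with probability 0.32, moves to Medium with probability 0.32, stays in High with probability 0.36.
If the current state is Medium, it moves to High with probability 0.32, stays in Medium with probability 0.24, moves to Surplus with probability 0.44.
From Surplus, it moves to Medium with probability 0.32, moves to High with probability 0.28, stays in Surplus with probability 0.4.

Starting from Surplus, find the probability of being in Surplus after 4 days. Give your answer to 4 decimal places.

Propagate the distribution vector 4 days from Surplus.
After 0 days: (0.0000, 0.0000, 1.0000)
After 1 day: (0.2800, 0.3200, 0.4000)
After 2 days: (0.3152, 0.2944, 0.3904)
After 3 days: (0.3170, 0.2964, 0.3866)
After 4 days: (0.3172, 0.2963, 0.3865)
P(in Surplus after 4 days) = 0.3865

0.3865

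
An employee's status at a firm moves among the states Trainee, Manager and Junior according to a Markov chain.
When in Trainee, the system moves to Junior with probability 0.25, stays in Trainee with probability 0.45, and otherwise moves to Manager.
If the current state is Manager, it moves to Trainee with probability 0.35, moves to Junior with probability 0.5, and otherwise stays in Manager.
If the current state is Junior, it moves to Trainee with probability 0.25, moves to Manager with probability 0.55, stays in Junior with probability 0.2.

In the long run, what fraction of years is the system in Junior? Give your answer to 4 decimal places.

Let the stationary distribution be π with π = πP and π_1 + π_2 + π_3 = 1.
π_1 = 0.45·π_1 + 0.35·π_2 + 0.25·π_3
π_2 = 0.3·π_1 + 0.15·π_2 + 0.55·π_3
Solving with the normalization constraint gives π = (0.3537, 0.3297, 0.3166).
So the stationary probability of Junior is 0.3166.

0.3166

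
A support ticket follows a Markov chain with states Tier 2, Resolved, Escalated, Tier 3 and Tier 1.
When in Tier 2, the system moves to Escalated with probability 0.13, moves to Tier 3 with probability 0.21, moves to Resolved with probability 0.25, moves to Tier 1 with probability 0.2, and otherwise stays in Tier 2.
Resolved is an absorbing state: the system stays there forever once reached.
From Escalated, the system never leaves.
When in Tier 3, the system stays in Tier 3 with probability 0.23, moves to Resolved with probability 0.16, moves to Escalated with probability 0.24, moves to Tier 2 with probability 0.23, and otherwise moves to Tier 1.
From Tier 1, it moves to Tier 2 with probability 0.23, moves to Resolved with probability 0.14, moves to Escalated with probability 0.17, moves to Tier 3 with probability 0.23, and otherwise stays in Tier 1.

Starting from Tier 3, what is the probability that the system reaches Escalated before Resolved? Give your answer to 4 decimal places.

Let h(s) be the probability of absorption at Escalated starting from transient state s. Then h(Escalated) = 1 and h(Resolved) = 0. By first-step analysis:
h(Tier 2) = 0.21·h(Tier 2) + 0.25·0 + 0.13·1 + 0.21·h(Tier 3) + 0.2·h(Tier 1)
h(Tier 3) = 0.23·h(Tier 2) + 0.16·0 + 0.24·1 + 0.23·h(Tier 3) + 0.14·h(Tier 1)
h(Tier 1) = 0.23·h(Tier 2) + 0.14·0 + 0.17·1 + 0.23·h(Tier 3) + 0.23·h(Tier 1)
Solving: h(Tier 2) = 0.4360, h(Tier 3) = 0.5348, h(Tier 1) = 0.5108.
Starting from Tier 3, the probability is 0.5348.

0.5348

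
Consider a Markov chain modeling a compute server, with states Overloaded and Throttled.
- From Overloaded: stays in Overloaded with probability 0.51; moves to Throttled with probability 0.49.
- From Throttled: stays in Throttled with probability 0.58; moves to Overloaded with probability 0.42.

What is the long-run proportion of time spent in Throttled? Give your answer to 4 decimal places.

0.5385

Let the stationary distribution be π with π = πP and π_1 + π_2 = 1.
π_1 = 0.51·π_1 + 0.42·π_2
Solving with the normalization constraint gives π = (0.4615, 0.5385).
So the stationary probability of Throttled is 0.5385.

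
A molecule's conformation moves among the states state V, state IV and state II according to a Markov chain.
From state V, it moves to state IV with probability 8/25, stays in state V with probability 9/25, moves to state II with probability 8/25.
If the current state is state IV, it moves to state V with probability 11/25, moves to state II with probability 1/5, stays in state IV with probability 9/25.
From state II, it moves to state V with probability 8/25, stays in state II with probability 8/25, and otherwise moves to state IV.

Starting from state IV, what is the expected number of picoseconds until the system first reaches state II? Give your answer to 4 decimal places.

4.0179

Let t(s) be the expected number of picoseconds to first reach state II from state s, with t(state II) = 0. Conditioning on the first picosecond:
t(state V) = 1 + 0.36·t(state V) + 0.32·t(state IV)
t(state IV) = 1 + 0.44·t(state V) + 0.36·t(state IV)
Solving: t(state V) = 3.5714, t(state IV) = 4.0179.
Expected picoseconds from state IV to state II: 4.0179.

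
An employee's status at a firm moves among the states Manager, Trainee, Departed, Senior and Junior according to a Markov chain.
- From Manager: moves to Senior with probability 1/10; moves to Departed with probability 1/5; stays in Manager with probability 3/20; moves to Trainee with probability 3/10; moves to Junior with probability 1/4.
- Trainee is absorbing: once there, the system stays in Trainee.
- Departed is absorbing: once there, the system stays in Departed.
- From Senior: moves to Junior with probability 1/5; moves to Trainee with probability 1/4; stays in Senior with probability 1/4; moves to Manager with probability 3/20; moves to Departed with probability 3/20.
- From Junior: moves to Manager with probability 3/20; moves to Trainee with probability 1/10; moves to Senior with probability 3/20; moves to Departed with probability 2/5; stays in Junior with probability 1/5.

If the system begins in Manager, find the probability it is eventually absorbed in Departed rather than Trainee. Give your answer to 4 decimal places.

0.4925

Let h(s) be the probability of absorption at Departed starting from transient state s. Then h(Departed) = 1 and h(Trainee) = 0. By first-step analysis:
h(Manager) = 0.15·h(Manager) + 0.3·0 + 0.2·1 + 0.1·h(Senior) + 0.25·h(Junior)
h(Senior) = 0.15·h(Manager) + 0.25·0 + 0.15·1 + 0.25·h(Senior) + 0.2·h(Junior)
h(Junior) = 0.15·h(Manager) + 0.1·0 + 0.4·1 + 0.15·h(Senior) + 0.2·h(Junior)
Solving: h(Manager) = 0.4925, h(Senior) = 0.4805, h(Junior) = 0.6824.
Starting from Manager, the probability is 0.4925.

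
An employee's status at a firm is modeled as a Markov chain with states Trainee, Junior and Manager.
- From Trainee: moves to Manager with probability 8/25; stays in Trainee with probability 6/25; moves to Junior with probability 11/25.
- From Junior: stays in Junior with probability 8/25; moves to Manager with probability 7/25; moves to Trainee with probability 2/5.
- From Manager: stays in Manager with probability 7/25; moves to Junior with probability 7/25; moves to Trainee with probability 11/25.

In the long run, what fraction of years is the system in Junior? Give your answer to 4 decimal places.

0.3508

Let the stationary distribution be π with π = πP and π_1 + π_2 + π_3 = 1.
π_1 = 0.24·π_1 + 0.4·π_2 + 0.44·π_3
π_2 = 0.44·π_1 + 0.32·π_2 + 0.28·π_3
Solving with the normalization constraint gives π = (0.3550, 0.3508, 0.2942).
So the stationary probability of Junior is 0.3508.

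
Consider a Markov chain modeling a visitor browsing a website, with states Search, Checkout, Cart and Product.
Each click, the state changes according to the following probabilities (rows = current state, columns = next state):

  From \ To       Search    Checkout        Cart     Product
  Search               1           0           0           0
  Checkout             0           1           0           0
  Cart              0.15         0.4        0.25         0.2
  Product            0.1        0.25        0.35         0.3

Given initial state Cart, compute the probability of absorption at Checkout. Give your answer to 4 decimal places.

Let h(s) be the probability of absorption at Checkout starting from transient state s. Then h(Checkout) = 1 and h(Search) = 0. By first-step analysis:
h(Cart) = 0.15·0 + 0.4·1 + 0.25·h(Cart) + 0.2·h(Product)
h(Product) = 0.1·0 + 0.25·1 + 0.35·h(Cart) + 0.3·h(Product)
Solving: h(Cart) = 0.7253, h(Product) = 0.7198.
Starting from Cart, the probability is 0.7253.

0.7253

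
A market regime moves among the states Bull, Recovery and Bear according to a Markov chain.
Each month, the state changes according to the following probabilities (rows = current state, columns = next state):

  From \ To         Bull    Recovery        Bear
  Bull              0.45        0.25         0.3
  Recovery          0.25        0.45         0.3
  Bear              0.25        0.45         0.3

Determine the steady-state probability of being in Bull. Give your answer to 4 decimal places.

Let the stationary distribution be π with π = πP and π_1 + π_2 + π_3 = 1.
π_1 = 0.45·π_1 + 0.25·π_2 + 0.25·π_3
π_2 = 0.25·π_1 + 0.45·π_2 + 0.45·π_3
Solving with the normalization constraint gives π = (0.3125, 0.3875, 0.3000).
So the stationary probability of Bull is 0.3125.

0.3125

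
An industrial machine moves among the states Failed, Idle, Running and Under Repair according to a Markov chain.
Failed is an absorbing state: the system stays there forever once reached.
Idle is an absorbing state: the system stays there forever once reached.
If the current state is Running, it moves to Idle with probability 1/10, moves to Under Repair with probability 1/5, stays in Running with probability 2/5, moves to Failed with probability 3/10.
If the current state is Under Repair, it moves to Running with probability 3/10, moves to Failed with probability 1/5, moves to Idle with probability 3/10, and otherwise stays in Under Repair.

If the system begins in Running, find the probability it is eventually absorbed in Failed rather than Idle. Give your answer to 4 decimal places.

Let h(s) be the probability of absorption at Failed starting from transient state s. Then h(Failed) = 1 and h(Idle) = 0. By first-step analysis:
h(Running) = 0.3·1 + 0.1·0 + 0.4·h(Running) + 0.2·h(Under Repair)
h(Under Repair) = 0.2·1 + 0.3·0 + 0.3·h(Running) + 0.2·h(Under Repair)
Solving: h(Running) = 0.6667, h(Under Repair) = 0.5000.
Starting from Running, the probability is 0.6667.

0.6667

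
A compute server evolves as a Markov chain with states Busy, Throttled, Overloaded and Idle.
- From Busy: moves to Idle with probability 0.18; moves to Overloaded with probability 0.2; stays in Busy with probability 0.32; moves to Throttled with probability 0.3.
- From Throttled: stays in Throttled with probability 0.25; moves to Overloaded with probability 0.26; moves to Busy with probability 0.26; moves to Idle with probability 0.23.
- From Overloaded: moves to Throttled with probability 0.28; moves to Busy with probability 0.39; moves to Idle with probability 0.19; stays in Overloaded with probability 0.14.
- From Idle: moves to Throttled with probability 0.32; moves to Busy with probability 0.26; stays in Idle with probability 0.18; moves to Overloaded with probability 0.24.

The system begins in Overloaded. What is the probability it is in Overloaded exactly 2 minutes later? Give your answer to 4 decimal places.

0.2160

Propagate the distribution vector 2 minutes from Overloaded.
After 0 minutes: (0.0000, 0.0000, 1.0000, 0.0000)
After 1 minute: (0.3900, 0.2800, 0.1400, 0.1900)
After 2 minutes: (0.3016, 0.2870, 0.2160, 0.1954)
P(in Overloaded after 2 minutes) = 0.2160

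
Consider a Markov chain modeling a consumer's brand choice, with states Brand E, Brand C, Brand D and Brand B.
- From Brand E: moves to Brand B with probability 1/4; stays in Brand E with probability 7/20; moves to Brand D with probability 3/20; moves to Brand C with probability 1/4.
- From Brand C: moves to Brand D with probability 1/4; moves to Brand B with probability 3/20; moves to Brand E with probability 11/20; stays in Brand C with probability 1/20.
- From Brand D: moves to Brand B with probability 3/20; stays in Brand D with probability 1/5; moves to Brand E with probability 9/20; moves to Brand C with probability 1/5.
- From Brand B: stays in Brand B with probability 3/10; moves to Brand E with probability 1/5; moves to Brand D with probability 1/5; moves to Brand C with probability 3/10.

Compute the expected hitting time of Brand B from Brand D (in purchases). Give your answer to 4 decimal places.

Let t(s) be the expected number of purchases to first reach Brand B from state s, with t(Brand B) = 0. Conditioning on the first purchase:
t(Brand E) = 1 + 0.35·t(Brand E) + 0.25·t(Brand C) + 0.15·t(Brand D)
t(Brand C) = 1 + 0.55·t(Brand E) + 0.05·t(Brand C) + 0.25·t(Brand D)
t(Brand D) = 1 + 0.45·t(Brand E) + 0.2·t(Brand C) + 0.2·t(Brand D)
Solving: t(Brand E) = 4.7168, t(Brand C) = 5.1493, t(Brand D) = 5.1905.
Expected purchases from Brand D to Brand B: 5.1905.

5.1905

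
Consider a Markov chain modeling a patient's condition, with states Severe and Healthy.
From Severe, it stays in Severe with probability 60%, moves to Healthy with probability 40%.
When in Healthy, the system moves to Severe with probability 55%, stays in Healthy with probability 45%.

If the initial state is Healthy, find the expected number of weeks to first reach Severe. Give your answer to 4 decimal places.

1.8182

Let t(s) be the expected number of weeks to first reach Severe from state s, with t(Severe) = 0. Conditioning on the first week:
t(Healthy) = 1 + 0.45·t(Healthy)
Solving: t(Healthy) = 1.8182.
Expected weeks from Healthy to Severe: 1.8182.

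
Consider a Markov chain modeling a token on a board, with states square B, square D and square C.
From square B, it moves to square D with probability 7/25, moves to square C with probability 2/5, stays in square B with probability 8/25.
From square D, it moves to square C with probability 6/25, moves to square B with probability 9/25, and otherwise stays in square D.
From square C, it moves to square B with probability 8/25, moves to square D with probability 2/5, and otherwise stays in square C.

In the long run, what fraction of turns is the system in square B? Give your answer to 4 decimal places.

0.3344

Let the stationary distribution be π with π = πP and π_1 + π_2 + π_3 = 1.
π_1 = 0.32·π_1 + 0.36·π_2 + 0.32·π_3
π_2 = 0.28·π_1 + 0.4·π_2 + 0.4·π_3
Solving with the normalization constraint gives π = (0.3344, 0.3599, 0.3057).
So the stationary probability of square B is 0.3344.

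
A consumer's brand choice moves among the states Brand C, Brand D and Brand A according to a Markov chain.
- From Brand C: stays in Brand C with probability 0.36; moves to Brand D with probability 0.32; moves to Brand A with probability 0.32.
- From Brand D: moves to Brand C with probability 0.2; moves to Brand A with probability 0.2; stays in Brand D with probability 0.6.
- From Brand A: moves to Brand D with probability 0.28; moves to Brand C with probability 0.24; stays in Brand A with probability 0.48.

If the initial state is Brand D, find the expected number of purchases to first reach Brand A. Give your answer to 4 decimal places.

4.3750

Let t(s) be the expected number of purchases to first reach Brand A from state s, with t(Brand A) = 0. Conditioning on the first purchase:
t(Brand C) = 1 + 0.36·t(Brand C) + 0.32·t(Brand D)
t(Brand D) = 1 + 0.2·t(Brand C) + 0.6·t(Brand D)
Solving: t(Brand C) = 3.7500, t(Brand D) = 4.3750.
Expected purchases from Brand D to Brand A: 4.3750.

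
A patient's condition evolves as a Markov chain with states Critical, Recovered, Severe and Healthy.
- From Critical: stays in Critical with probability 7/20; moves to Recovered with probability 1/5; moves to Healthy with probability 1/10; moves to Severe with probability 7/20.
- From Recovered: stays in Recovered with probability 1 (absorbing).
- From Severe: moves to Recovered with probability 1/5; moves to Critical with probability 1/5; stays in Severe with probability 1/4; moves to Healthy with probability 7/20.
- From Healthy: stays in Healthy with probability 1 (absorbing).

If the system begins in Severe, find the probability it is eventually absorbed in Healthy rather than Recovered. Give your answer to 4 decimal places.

Let h(s) be the probability of absorption at Healthy starting from transient state s. Then h(Healthy) = 1 and h(Recovered) = 0. By first-step analysis:
h(Critical) = 0.35·h(Critical) + 0.2·0 + 0.35·h(Severe) + 0.1·1
h(Severe) = 0.2·h(Critical) + 0.2·0 + 0.25·h(Severe) + 0.35·1
Solving: h(Critical) = 0.4731, h(Severe) = 0.5928.
Starting from Severe, the probability is 0.5928.

0.5928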